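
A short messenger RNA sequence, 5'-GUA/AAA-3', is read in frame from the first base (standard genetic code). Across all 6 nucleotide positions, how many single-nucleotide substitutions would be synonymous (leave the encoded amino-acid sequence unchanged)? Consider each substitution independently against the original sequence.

Codon 1 (GUA, Val): 3 synonymous substitutions.
Codon 2 (AAA, Lys): 1 synonymous substitution.
Total: 3 + 1 = 4.

4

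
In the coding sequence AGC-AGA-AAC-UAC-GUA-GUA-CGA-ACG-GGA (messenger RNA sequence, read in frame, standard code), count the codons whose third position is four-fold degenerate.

5

Codon 1 AGC (Ser): third position 2-fold.
Codon 2 AGA (Arg): third position 2-fold.
Codon 3 AAC (Asn): third position 2-fold.
Codon 4 UAC (Tyr): third position 2-fold.
Codon 5 GUA (Val): third position 4-fold.
Codon 6 GUA (Val): third position 4-fold.
Codon 7 CGA (Arg): third position 4-fold.
Codon 8 ACG (Thr): third position 4-fold.
Codon 9 GGA (Gly): third position 4-fold.
Four-fold degenerate third positions: 5.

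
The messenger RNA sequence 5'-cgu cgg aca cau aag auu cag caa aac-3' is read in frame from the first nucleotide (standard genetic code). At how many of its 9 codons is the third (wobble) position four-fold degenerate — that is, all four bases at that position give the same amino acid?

3

Codon 1 CGU (Arg): third position 4-fold.
Codon 2 CGG (Arg): third position 4-fold.
Codon 3 ACA (Thr): third position 4-fold.
Codon 4 CAU (His): third position 2-fold.
Codon 5 AAG (Lys): third position 2-fold.
Codon 6 AUU (Ile): third position 3-fold.
Codon 7 CAG (Gln): third position 2-fold.
Codon 8 CAA (Gln): third position 2-fold.
Codon 9 AAC (Asn): third position 2-fold.
Four-fold degenerate third positions: 3.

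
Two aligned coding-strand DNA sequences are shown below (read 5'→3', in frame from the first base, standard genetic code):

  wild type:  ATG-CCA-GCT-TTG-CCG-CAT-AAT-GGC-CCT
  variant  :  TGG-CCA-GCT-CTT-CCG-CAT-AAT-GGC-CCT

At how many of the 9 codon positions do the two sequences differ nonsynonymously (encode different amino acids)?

Codon 1: ATG Met / TGG Trp — nonsynonymous.
Codon 2: CCA Pro / CCA Pro — identical.
Codon 3: GCT Ala / GCT Ala — identical.
Codon 4: TTG Leu / CTT Leu — synonymous.
Codon 5: CCG Pro / CCG Pro — identical.
Codon 6: CAT His / CAT His — identical.
Codon 7: AAT Asn / AAT Asn — identical.
Codon 8: GGC Gly / GGC Gly — identical.
Codon 9: CCT Pro / CCT Pro — identical.
Nonsynonymous differences: 1.

1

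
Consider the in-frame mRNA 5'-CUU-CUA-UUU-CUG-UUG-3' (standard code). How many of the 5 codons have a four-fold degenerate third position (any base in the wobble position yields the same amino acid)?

3

Codon 1 CUU (Leu): third position 4-fold.
Codon 2 CUA (Leu): third position 4-fold.
Codon 3 UUU (Phe): third position 2-fold.
Codon 4 CUG (Leu): third position 4-fold.
Codon 5 UUG (Leu): third position 2-fold.
Four-fold degenerate third positions: 3.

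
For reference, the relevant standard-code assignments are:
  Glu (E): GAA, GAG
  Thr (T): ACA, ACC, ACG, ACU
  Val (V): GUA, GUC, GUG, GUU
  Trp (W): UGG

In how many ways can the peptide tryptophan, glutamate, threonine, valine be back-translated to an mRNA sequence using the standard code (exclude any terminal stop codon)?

32

Trp: 1 codon.
Glu: 2 codons.
Thr: 4 codons.
Val: 4 codons.
1 × 2 × 4 × 4 = 32.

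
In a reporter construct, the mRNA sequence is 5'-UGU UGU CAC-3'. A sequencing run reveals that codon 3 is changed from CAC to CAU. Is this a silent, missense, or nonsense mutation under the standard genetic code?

silent

Position 9 falls in codon 3: CAC → His.
After the substitution the codon is CAU → His.
Both encode His, so the change is synonymous.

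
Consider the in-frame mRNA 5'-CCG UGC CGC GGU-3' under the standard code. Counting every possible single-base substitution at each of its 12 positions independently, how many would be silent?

10

Codon 1 (CCG, Pro): 3 synonymous substitutions.
Codon 2 (UGC, Cys): 1 synonymous substitution.
Codon 3 (CGC, Arg): 3 synonymous substitutions.
Codon 4 (GGU, Gly): 3 synonymous substitutions.
Total: 3 + 1 + 3 + 3 = 10.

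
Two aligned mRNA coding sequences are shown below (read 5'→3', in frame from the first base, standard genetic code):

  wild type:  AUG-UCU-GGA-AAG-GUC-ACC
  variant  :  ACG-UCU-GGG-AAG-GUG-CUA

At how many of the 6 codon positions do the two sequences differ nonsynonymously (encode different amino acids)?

Codon 1: AUG Met / ACG Thr — nonsynonymous.
Codon 2: UCU Ser / UCU Ser — identical.
Codon 3: GGA Gly / GGG Gly — synonymous.
Codon 4: AAG Lys / AAG Lys — identical.
Codon 5: GUC Val / GUG Val — synonymous.
Codon 6: ACC Thr / CUA Leu — nonsynonymous.
Nonsynonymous differences: 2.

2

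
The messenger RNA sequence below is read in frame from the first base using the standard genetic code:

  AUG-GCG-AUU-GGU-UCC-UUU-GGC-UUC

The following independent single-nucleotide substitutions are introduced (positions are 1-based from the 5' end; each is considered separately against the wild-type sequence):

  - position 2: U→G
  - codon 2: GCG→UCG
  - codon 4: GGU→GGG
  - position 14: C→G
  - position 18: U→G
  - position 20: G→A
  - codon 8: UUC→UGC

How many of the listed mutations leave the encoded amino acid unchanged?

1

Codon 1: AUG (Met) → AGG (Arg) — missense.
Codon 2: GCG (Ala) → UCG (Ser) — missense.
Codon 4: GGU (Gly) → GGG (Gly) — synonymous.
Codon 5: UCC (Ser) → UGC (Cys) — missense.
Codon 6: UUU (Phe) → UUG (Leu) — missense.
Codon 7: GGC (Gly) → GAC (Asp) — missense.
Codon 8: UUC (Phe) → UGC (Cys) — missense.
Synonymous: 1 of 7.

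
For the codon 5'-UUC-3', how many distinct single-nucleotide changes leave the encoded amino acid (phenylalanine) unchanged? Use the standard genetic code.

Position 1: none → 0 synonymous.
Position 2: none → 0 synonymous.
Position 3: UUU → 1 synonymous.
Total: 0 + 0 + 1 = 1.

1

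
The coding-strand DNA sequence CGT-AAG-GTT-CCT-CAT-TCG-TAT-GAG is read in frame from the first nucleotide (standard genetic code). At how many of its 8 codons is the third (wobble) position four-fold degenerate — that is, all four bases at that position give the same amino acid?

Codon 1 CGT (Arg): third position 4-fold.
Codon 2 AAG (Lys): third position 2-fold.
Codon 3 GTT (Val): third position 4-fold.
Codon 4 CCT (Pro): third position 4-fold.
Codon 5 CAT (His): third position 2-fold.
Codon 6 TCG (Ser): third position 4-fold.
Codon 7 TAT (Tyr): third position 2-fold.
Codon 8 GAG (Glu): third position 2-fold.
Four-fold degenerate third positions: 4.

4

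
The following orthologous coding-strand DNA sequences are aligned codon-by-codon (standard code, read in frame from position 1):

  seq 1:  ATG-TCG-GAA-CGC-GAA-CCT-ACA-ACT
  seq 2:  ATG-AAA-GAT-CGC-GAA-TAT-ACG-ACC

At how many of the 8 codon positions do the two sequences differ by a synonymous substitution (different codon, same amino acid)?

2

Codon 1: ATG Met / ATG Met — identical.
Codon 2: TCG Ser / AAA Lys — nonsynonymous.
Codon 3: GAA Glu / GAT Asp — nonsynonymous.
Codon 4: CGC Arg / CGC Arg — identical.
Codon 5: GAA Glu / GAA Glu — identical.
Codon 6: CCT Pro / TAT Tyr — nonsynonymous.
Codon 7: ACA Thr / ACG Thr — synonymous.
Codon 8: ACT Thr / ACC Thr — synonymous.
Synonymous differences: 2.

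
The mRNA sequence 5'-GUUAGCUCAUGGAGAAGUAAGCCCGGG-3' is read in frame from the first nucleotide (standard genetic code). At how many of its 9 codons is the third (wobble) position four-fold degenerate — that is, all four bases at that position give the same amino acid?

Codon 1 GUU (Val): third position 4-fold.
Codon 2 AGC (Ser): third position 2-fold.
Codon 3 UCA (Ser): third position 4-fold.
Codon 4 UGG (Trp): third position 1-fold.
Codon 5 AGA (Arg): third position 2-fold.
Codon 6 AGU (Ser): third position 2-fold.
Codon 7 AAG (Lys): third position 2-fold.
Codon 8 CCC (Pro): third position 4-fold.
Codon 9 GGG (Gly): third position 4-fold.
Four-fold degenerate third positions: 4.

4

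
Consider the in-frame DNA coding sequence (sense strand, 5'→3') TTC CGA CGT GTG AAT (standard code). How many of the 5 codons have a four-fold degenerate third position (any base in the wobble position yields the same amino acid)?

3

Codon 1 TTC (Phe): third position 2-fold.
Codon 2 CGA (Arg): third position 4-fold.
Codon 3 CGT (Arg): third position 4-fold.
Codon 4 GTG (Val): third position 4-fold.
Codon 5 AAT (Asn): third position 2-fold.
Four-fold degenerate third positions: 3.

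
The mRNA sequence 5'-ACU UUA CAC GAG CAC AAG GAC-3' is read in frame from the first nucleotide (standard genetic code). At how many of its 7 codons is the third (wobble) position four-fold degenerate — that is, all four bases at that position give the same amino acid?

Codon 1 ACU (Thr): third position 4-fold.
Codon 2 UUA (Leu): third position 2-fold.
Codon 3 CAC (His): third position 2-fold.
Codon 4 GAG (Glu): third position 2-fold.
Codon 5 CAC (His): third position 2-fold.
Codon 6 AAG (Lys): third position 2-fold.
Codon 7 GAC (Asp): third position 2-fold.
Four-fold degenerate third positions: 1.

1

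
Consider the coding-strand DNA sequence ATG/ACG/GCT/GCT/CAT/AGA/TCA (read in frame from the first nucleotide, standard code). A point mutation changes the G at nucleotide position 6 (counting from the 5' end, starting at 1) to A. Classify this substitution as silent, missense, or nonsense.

silent

Position 6 falls in codon 2: ACG → Thr.
After the substitution the codon is ACA → Thr.
Both encode Thr, so the change is synonymous.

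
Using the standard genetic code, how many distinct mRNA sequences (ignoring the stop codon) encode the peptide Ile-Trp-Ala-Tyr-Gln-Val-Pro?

768

Ile: 3 codons.
Trp: 1 codon.
Ala: 4 codons.
Tyr: 2 codons.
Gln: 2 codons.
Val: 4 codons.
Pro: 4 codons.
3 × 1 × 4 × 2 × 2 × 4 × 4 = 768.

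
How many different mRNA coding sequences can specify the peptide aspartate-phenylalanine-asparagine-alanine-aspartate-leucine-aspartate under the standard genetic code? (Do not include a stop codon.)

768

Asp: 2 codons.
Phe: 2 codons.
Asn: 2 codons.
Ala: 4 codons.
Asp: 2 codons.
Leu: 6 codons.
Asp: 2 codons.
2 × 2 × 2 × 4 × 2 × 6 × 2 = 768.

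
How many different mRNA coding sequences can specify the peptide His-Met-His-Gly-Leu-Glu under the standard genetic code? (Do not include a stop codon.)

His: 2 codons.
Met: 1 codon.
His: 2 codons.
Gly: 4 codons.
Leu: 6 codons.
Glu: 2 codons.
2 × 1 × 2 × 4 × 6 × 2 = 192.

192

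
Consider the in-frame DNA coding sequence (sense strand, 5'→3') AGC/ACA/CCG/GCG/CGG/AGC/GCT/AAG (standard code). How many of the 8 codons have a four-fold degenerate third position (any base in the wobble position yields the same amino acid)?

Codon 1 AGC (Ser): third position 2-fold.
Codon 2 ACA (Thr): third position 4-fold.
Codon 3 CCG (Pro): third position 4-fold.
Codon 4 GCG (Ala): third position 4-fold.
Codon 5 CGG (Arg): third position 4-fold.
Codon 6 AGC (Ser): third position 2-fold.
Codon 7 GCT (Ala): third position 4-fold.
Codon 8 AAG (Lys): third position 2-fold.
Four-fold degenerate third positions: 5.

5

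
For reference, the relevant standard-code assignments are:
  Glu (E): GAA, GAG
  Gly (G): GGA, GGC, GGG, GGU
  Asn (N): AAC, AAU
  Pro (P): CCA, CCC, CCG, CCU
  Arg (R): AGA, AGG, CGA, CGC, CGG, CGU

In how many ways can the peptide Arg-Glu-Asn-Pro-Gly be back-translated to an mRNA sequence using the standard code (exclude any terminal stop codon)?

Arg: 6 codons.
Glu: 2 codons.
Asn: 2 codons.
Pro: 4 codons.
Gly: 4 codons.
6 × 2 × 2 × 4 × 4 = 384.

384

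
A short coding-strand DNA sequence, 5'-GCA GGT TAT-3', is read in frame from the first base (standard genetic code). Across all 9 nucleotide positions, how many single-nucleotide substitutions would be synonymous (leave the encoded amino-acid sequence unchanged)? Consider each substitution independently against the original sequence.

7

Codon 1 (GCA, Ala): 3 synonymous substitutions.
Codon 2 (GGT, Gly): 3 synonymous substitutions.
Codon 3 (TAT, Tyr): 1 synonymous substitution.
Total: 3 + 3 + 1 = 7.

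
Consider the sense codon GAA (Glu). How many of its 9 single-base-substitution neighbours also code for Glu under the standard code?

Position 1: none → 0 synonymous.
Position 2: none → 0 synonymous.
Position 3: GAG → 1 synonymous.
Total: 0 + 0 + 1 = 1.

1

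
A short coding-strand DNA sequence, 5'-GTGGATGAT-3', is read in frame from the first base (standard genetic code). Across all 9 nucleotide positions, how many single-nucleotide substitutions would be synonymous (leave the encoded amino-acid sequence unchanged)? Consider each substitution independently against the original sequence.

5

Codon 1 (GTG, Val): 3 synonymous substitutions.
Codon 2 (GAT, Asp): 1 synonymous substitution.
Codon 3 (GAT, Asp): 1 synonymous substitution.
Total: 3 + 1 + 1 = 5.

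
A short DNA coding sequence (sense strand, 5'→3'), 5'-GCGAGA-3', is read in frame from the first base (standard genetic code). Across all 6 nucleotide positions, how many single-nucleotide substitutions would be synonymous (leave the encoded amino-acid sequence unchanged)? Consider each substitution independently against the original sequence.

Codon 1 (GCG, Ala): 3 synonymous substitutions.
Codon 2 (AGA, Arg): 2 synonymous substitutions.
Total: 3 + 2 = 5.

5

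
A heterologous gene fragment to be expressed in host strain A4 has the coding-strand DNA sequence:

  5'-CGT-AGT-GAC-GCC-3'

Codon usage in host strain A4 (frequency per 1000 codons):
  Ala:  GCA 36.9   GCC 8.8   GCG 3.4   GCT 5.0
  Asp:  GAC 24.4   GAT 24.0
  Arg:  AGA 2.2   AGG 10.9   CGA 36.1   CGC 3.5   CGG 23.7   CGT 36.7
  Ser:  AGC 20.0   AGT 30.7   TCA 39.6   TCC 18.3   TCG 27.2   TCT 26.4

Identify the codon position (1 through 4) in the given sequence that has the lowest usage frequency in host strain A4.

4

Codon 1 CGT (Arg): 36.7 per 1000.
Codon 2 AGT (Ser): 30.7 per 1000.
Codon 3 GAC (Asp): 24.4 per 1000.
Codon 4 GCC (Ala): 8.8 per 1000.
Lowest frequency is 8.8 at codon 4.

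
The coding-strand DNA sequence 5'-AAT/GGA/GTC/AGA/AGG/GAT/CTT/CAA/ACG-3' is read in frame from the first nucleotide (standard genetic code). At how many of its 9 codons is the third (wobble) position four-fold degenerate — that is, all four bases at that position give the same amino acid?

Codon 1 AAT (Asn): third position 2-fold.
Codon 2 GGA (Gly): third position 4-fold.
Codon 3 GTC (Val): third position 4-fold.
Codon 4 AGA (Arg): third position 2-fold.
Codon 5 AGG (Arg): third position 2-fold.
Codon 6 GAT (Asp): third position 2-fold.
Codon 7 CTT (Leu): third position 4-fold.
Codon 8 CAA (Gln): third position 2-fold.
Codon 9 ACG (Thr): third position 4-fold.
Four-fold degenerate third positions: 4.

4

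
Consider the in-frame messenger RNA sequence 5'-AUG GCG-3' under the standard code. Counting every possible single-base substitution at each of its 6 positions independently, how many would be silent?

Codon 1 (AUG, Met): 0 synonymous substitutions.
Codon 2 (GCG, Ala): 3 synonymous substitutions.
Total: 0 + 3 = 3.

3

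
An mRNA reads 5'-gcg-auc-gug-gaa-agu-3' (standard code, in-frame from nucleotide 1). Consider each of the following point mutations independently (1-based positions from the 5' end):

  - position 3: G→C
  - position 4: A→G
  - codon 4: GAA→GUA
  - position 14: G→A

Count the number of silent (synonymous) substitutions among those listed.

Codon 1: GCG (Ala) → GCC (Ala) — synonymous.
Codon 2: AUC (Ile) → GUC (Val) — missense.
Codon 4: GAA (Glu) → GUA (Val) — missense.
Codon 5: AGU (Ser) → AAU (Asn) — missense.
Synonymous: 1 of 4.

1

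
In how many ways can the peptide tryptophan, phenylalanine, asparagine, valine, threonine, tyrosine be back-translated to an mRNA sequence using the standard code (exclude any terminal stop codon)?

Trp: 1 codon.
Phe: 2 codons.
Asn: 2 codons.
Val: 4 codons.
Thr: 4 codons.
Tyr: 2 codons.
1 × 2 × 2 × 4 × 4 × 2 = 128.

128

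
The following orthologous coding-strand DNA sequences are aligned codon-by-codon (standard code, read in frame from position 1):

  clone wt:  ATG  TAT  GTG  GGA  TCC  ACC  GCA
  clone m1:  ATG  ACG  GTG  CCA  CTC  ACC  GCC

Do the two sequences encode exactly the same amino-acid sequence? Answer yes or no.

Codon 1: ATG Met / ATG Met — identical.
Codon 2: TAT Tyr / ACG Thr — nonsynonymous.
Codon 3: GTG Val / GTG Val — identical.
Codon 4: GGA Gly / CCA Pro — nonsynonymous.
Codon 5: TCC Ser / CTC Leu — nonsynonymous.
Codon 6: ACC Thr / ACC Thr — identical.
Codon 7: GCA Ala / GCC Ala — synonymous.
Nonsynonymous differences: 3 → different protein.

no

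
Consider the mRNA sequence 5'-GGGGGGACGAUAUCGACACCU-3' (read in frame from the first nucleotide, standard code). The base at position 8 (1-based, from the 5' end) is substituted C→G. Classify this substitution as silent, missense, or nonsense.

missense

Position 8 falls in codon 3: ACG → Thr.
After the substitution the codon is AGG → Arg.
Thr ≠ Arg, so this is a missense mutation.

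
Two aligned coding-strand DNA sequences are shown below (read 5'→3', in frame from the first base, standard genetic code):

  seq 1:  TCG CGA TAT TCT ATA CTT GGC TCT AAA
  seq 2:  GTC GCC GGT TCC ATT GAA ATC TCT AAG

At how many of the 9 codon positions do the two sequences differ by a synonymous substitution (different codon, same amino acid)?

3

Codon 1: TCG Ser / GTC Val — nonsynonymous.
Codon 2: CGA Arg / GCC Ala — nonsynonymous.
Codon 3: TAT Tyr / GGT Gly — nonsynonymous.
Codon 4: TCT Ser / TCC Ser — synonymous.
Codon 5: ATA Ile / ATT Ile — synonymous.
Codon 6: CTT Leu / GAA Glu — nonsynonymous.
Codon 7: GGC Gly / ATC Ile — nonsynonymous.
Codon 8: TCT Ser / TCT Ser — identical.
Codon 9: AAA Lys / AAG Lys — synonymous.
Synonymous differences: 3.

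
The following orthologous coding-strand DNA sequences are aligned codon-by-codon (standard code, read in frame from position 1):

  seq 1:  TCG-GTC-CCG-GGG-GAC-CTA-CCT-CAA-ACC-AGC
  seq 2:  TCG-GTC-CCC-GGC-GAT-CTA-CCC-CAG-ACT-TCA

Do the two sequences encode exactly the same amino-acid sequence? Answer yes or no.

Codon 1: TCG Ser / TCG Ser — identical.
Codon 2: GTC Val / GTC Val — identical.
Codon 3: CCG Pro / CCC Pro — synonymous.
Codon 4: GGG Gly / GGC Gly — synonymous.
Codon 5: GAC Asp / GAT Asp — synonymous.
Codon 6: CTA Leu / CTA Leu — identical.
Codon 7: CCT Pro / CCC Pro — synonymous.
Codon 8: CAA Gln / CAG Gln — synonymous.
Codon 9: ACC Thr / ACT Thr — synonymous.
Codon 10: AGC Ser / TCA Ser — synonymous.
Nonsynonymous differences: 0 → same protein.

yes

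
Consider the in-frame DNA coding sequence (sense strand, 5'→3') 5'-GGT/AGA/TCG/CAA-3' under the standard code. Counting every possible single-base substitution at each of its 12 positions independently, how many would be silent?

Codon 1 (GGT, Gly): 3 synonymous substitutions.
Codon 2 (AGA, Arg): 2 synonymous substitutions.
Codon 3 (TCG, Ser): 3 synonymous substitutions.
Codon 4 (CAA, Gln): 1 synonymous substitution.
Total: 3 + 2 + 3 + 1 = 9.

9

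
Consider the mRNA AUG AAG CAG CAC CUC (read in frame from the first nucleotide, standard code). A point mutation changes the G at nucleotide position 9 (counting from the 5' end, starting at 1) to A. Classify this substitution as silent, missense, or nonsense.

silent

Position 9 falls in codon 3: CAG → Gln.
After the substitution the codon is CAA → Gln.
Both encode Gln, so the change is synonymous.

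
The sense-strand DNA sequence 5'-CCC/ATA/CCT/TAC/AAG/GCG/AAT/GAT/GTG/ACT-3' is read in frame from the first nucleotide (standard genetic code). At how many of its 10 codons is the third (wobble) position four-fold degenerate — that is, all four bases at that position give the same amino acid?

Codon 1 CCC (Pro): third position 4-fold.
Codon 2 ATA (Ile): third position 3-fold.
Codon 3 CCT (Pro): third position 4-fold.
Codon 4 TAC (Tyr): third position 2-fold.
Codon 5 AAG (Lys): third position 2-fold.
Codon 6 GCG (Ala): third position 4-fold.
Codon 7 AAT (Asn): third position 2-fold.
Codon 8 GAT (Asp): third position 2-fold.
Codon 9 GTG (Val): third position 4-fold.
Codon 10 ACT (Thr): third position 4-fold.
Four-fold degenerate third positions: 5.

5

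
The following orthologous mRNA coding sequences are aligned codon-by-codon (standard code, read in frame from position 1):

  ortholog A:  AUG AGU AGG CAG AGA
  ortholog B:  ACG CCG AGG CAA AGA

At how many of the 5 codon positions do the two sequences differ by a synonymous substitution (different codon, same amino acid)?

1

Codon 1: AUG Met / ACG Thr — nonsynonymous.
Codon 2: AGU Ser / CCG Pro — nonsynonymous.
Codon 3: AGG Arg / AGG Arg — identical.
Codon 4: CAG Gln / CAA Gln — synonymous.
Codon 5: AGA Arg / AGA Arg — identical.
Synonymous differences: 1.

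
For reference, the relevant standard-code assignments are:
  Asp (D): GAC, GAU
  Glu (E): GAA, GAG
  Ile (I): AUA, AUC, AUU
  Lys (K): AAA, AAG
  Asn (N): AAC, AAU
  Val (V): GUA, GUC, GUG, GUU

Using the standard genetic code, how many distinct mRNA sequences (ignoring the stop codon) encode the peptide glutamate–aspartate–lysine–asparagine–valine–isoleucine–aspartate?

Glu: 2 codons.
Asp: 2 codons.
Lys: 2 codons.
Asn: 2 codons.
Val: 4 codons.
Ile: 3 codons.
Asp: 2 codons.
2 × 2 × 2 × 2 × 4 × 3 × 2 = 384.

384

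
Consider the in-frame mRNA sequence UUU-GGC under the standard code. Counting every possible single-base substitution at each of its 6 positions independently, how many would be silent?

Codon 1 (UUU, Phe): 1 synonymous substitution.
Codon 2 (GGC, Gly): 3 synonymous substitutions.
Total: 1 + 3 = 4.

4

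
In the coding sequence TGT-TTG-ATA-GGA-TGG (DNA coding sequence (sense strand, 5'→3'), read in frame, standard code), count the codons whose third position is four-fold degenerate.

1

Codon 1 TGT (Cys): third position 2-fold.
Codon 2 TTG (Leu): third position 2-fold.
Codon 3 ATA (Ile): third position 3-fold.
Codon 4 GGA (Gly): third position 4-fold.
Codon 5 TGG (Trp): third position 1-fold.
Four-fold degenerate third positions: 1.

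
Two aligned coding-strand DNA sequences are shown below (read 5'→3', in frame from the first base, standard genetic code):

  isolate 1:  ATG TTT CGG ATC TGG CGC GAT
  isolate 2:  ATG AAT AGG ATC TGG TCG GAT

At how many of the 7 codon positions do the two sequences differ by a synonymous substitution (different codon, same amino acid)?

1

Codon 1: ATG Met / ATG Met — identical.
Codon 2: TTT Phe / AAT Asn — nonsynonymous.
Codon 3: CGG Arg / AGG Arg — synonymous.
Codon 4: ATC Ile / ATC Ile — identical.
Codon 5: TGG Trp / TGG Trp — identical.
Codon 6: CGC Arg / TCG Ser — nonsynonymous.
Codon 7: GAT Asp / GAT Asp — identical.
Synonymous differences: 1.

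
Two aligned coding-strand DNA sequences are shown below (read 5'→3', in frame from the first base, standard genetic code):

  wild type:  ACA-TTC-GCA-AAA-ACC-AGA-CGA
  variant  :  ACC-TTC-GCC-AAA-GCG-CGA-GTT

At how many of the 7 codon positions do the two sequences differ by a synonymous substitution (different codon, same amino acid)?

3

Codon 1: ACA Thr / ACC Thr — synonymous.
Codon 2: TTC Phe / TTC Phe — identical.
Codon 3: GCA Ala / GCC Ala — synonymous.
Codon 4: AAA Lys / AAA Lys — identical.
Codon 5: ACC Thr / GCG Ala — nonsynonymous.
Codon 6: AGA Arg / CGA Arg — synonymous.
Codon 7: CGA Arg / GTT Val — nonsynonymous.
Synonymous differences: 3.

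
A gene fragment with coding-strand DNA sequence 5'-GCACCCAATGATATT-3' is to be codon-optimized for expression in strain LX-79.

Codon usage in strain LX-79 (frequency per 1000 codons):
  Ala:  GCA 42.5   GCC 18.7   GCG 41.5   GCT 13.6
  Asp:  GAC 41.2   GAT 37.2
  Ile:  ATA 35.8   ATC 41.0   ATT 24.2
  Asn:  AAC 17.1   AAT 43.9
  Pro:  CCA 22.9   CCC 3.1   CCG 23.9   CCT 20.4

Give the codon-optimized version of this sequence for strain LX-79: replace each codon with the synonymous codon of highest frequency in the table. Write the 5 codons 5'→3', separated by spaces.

GCA CCG AAT GAC ATC

Codon 1 (Ala): best is GCA at 42.5.
Codon 2 (Pro): best is CCG at 23.9.
Codon 3 (Asn): best is AAT at 43.9.
Codon 4 (Asp): best is GAC at 41.2.
Codon 5 (Ile): best is ATC at 41.0.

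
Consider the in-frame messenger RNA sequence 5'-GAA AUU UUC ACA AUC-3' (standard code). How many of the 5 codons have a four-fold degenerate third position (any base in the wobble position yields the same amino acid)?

Codon 1 GAA (Glu): third position 2-fold.
Codon 2 AUU (Ile): third position 3-fold.
Codon 3 UUC (Phe): third position 2-fold.
Codon 4 ACA (Thr): third position 4-fold.
Codon 5 AUC (Ile): third position 3-fold.
Four-fold degenerate third positions: 1.

1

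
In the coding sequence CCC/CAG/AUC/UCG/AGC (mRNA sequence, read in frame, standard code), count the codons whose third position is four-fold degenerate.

Codon 1 CCC (Pro): third position 4-fold.
Codon 2 CAG (Gln): third position 2-fold.
Codon 3 AUC (Ile): third position 3-fold.
Codon 4 UCG (Ser): third position 4-fold.
Codon 5 AGC (Ser): third position 2-fold.
Four-fold degenerate third positions: 2.

2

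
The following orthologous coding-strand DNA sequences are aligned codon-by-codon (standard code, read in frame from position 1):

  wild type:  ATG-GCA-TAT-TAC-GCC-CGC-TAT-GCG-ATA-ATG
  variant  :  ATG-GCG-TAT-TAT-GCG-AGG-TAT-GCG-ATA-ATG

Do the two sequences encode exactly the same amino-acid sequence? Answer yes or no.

yes

Codon 1: ATG Met / ATG Met — identical.
Codon 2: GCA Ala / GCG Ala — synonymous.
Codon 3: TAT Tyr / TAT Tyr — identical.
Codon 4: TAC Tyr / TAT Tyr — synonymous.
Codon 5: GCC Ala / GCG Ala — synonymous.
Codon 6: CGC Arg / AGG Arg — synonymous.
Codon 7: TAT Tyr / TAT Tyr — identical.
Codon 8: GCG Ala / GCG Ala — identical.
Codon 9: ATA Ile / ATA Ile — identical.
Codon 10: ATG Met / ATG Met — identical.
Nonsynonymous differences: 0 → same protein.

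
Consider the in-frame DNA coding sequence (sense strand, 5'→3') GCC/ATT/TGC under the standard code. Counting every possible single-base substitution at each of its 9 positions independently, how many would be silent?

Codon 1 (GCC, Ala): 3 synonymous substitutions.
Codon 2 (ATT, Ile): 2 synonymous substitutions.
Codon 3 (TGC, Cys): 1 synonymous substitution.
Total: 3 + 2 + 1 = 6.

6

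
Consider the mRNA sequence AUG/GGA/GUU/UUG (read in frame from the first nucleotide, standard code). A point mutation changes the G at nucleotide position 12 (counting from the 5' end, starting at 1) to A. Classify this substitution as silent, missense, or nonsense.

silent

Position 12 falls in codon 4: UUG → Leu.
After the substitution the codon is UUA → Leu.
Both encode Leu, so the change is synonymous.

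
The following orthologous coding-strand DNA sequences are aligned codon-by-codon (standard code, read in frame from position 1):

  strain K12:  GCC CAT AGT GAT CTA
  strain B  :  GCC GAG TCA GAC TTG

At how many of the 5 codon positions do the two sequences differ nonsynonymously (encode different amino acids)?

1

Codon 1: GCC Ala / GCC Ala — identical.
Codon 2: CAT His / GAG Glu — nonsynonymous.
Codon 3: AGT Ser / TCA Ser — synonymous.
Codon 4: GAT Asp / GAC Asp — synonymous.
Codon 5: CTA Leu / TTG Leu — synonymous.
Nonsynonymous differences: 1.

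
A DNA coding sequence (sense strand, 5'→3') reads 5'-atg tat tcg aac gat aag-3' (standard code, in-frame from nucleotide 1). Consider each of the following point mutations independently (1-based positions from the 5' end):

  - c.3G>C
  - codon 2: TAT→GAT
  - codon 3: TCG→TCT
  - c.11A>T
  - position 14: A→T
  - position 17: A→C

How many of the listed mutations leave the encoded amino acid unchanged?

1

Codon 1: ATG (Met) → ATC (Ile) — missense.
Codon 2: TAT (Tyr) → GAT (Asp) — missense.
Codon 3: TCG (Ser) → TCT (Ser) — synonymous.
Codon 4: AAC (Asn) → ATC (Ile) — missense.
Codon 5: GAT (Asp) → GTT (Val) — missense.
Codon 6: AAG (Lys) → ACG (Thr) — missense.
Synonymous: 1 of 6.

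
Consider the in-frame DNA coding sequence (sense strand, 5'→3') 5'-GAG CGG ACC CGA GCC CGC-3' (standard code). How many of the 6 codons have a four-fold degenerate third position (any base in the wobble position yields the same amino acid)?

Codon 1 GAG (Glu): third position 2-fold.
Codon 2 CGG (Arg): third position 4-fold.
Codon 3 ACC (Thr): third position 4-fold.
Codon 4 CGA (Arg): third position 4-fold.
Codon 5 GCC (Ala): third position 4-fold.
Codon 6 CGC (Arg): third position 4-fold.
Four-fold degenerate third positions: 5.

5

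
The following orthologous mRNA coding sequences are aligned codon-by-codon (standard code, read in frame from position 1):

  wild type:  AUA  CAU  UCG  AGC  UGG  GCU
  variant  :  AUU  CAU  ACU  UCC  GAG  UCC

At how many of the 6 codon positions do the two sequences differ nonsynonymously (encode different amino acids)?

3

Codon 1: AUA Ile / AUU Ile — synonymous.
Codon 2: CAU His / CAU His — identical.
Codon 3: UCG Ser / ACU Thr — nonsynonymous.
Codon 4: AGC Ser / UCC Ser — synonymous.
Codon 5: UGG Trp / GAG Glu — nonsynonymous.
Codon 6: GCU Ala / UCC Ser — nonsynonymous.
Nonsynonymous differences: 3.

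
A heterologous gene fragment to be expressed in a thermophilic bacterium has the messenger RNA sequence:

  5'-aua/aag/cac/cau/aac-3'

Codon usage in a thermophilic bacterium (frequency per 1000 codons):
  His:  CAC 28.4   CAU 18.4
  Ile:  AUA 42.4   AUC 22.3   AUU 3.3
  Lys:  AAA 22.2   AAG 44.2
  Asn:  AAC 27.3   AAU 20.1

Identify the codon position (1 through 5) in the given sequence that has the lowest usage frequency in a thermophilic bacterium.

4

Codon 1 AUA (Ile): 42.4 per 1000.
Codon 2 AAG (Lys): 44.2 per 1000.
Codon 3 CAC (His): 28.4 per 1000.
Codon 4 CAU (His): 18.4 per 1000.
Codon 5 AAC (Asn): 27.3 per 1000.
Lowest frequency is 18.4 at codon 4.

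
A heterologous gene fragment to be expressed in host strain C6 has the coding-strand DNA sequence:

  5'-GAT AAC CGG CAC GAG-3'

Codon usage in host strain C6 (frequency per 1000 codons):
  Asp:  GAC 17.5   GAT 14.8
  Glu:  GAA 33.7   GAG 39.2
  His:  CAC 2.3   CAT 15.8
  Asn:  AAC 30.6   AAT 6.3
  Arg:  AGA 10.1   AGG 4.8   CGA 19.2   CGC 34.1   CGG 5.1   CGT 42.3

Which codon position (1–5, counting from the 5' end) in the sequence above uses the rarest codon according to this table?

4

Codon 1 GAT (Asp): 14.8 per 1000.
Codon 2 AAC (Asn): 30.6 per 1000.
Codon 3 CGG (Arg): 5.1 per 1000.
Codon 4 CAC (His): 2.3 per 1000.
Codon 5 GAG (Glu): 39.2 per 1000.
Lowest frequency is 2.3 at codon 4.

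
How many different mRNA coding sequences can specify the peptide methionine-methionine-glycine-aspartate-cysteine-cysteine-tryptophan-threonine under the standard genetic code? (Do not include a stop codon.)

Met: 1 codon.
Met: 1 codon.
Gly: 4 codons.
Asp: 2 codons.
Cys: 2 codons.
Cys: 2 codons.
Trp: 1 codon.
Thr: 4 codons.
1 × 1 × 4 × 2 × 2 × 2 × 1 × 4 = 128.

128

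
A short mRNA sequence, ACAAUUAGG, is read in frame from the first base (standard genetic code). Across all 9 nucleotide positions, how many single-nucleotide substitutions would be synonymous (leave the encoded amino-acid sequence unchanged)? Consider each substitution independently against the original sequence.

Codon 1 (ACA, Thr): 3 synonymous substitutions.
Codon 2 (AUU, Ile): 2 synonymous substitutions.
Codon 3 (AGG, Arg): 2 synonymous substitutions.
Total: 3 + 2 + 2 = 7.

7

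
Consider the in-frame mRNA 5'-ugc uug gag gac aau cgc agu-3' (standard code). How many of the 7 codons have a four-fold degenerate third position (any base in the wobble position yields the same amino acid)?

Codon 1 UGC (Cys): third position 2-fold.
Codon 2 UUG (Leu): third position 2-fold.
Codon 3 GAG (Glu): third position 2-fold.
Codon 4 GAC (Asp): third position 2-fold.
Codon 5 AAU (Asn): third position 2-fold.
Codon 6 CGC (Arg): third position 4-fold.
Codon 7 AGU (Ser): third position 2-fold.
Four-fold degenerate third positions: 1.

1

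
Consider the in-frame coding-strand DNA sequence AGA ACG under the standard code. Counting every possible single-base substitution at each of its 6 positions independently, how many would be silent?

Codon 1 (AGA, Arg): 2 synonymous substitutions.
Codon 2 (ACG, Thr): 3 synonymous substitutions.
Total: 2 + 3 = 5.

5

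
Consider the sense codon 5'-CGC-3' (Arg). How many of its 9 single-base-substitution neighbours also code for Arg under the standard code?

Position 1: none → 0 synonymous.
Position 2: none → 0 synonymous.
Position 3: CGU, CGA, CGG → 3 synonymous.
Total: 0 + 0 + 3 = 3.

3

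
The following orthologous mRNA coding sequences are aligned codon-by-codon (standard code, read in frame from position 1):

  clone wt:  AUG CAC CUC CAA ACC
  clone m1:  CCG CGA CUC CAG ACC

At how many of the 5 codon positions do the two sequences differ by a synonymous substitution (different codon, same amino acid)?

1

Codon 1: AUG Met / CCG Pro — nonsynonymous.
Codon 2: CAC His / CGA Arg — nonsynonymous.
Codon 3: CUC Leu / CUC Leu — identical.
Codon 4: CAA Gln / CAG Gln — synonymous.
Codon 5: ACC Thr / ACC Thr — identical.
Synonymous differences: 1.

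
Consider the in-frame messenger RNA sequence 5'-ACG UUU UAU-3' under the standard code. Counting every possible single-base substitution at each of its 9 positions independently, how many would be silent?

Codon 1 (ACG, Thr): 3 synonymous substitutions.
Codon 2 (UUU, Phe): 1 synonymous substitution.
Codon 3 (UAU, Tyr): 1 synonymous substitution.
Total: 3 + 1 + 1 = 5.

5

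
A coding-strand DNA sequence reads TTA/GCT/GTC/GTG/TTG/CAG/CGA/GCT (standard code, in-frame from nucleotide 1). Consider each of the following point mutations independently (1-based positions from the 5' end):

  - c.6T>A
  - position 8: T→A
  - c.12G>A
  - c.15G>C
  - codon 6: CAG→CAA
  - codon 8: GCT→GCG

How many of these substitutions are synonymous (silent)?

Codon 2: GCT (Ala) → GCA (Ala) — synonymous.
Codon 3: GTC (Val) → GAC (Asp) — missense.
Codon 4: GTG (Val) → GTA (Val) — synonymous.
Codon 5: TTG (Leu) → TTC (Phe) — missense.
Codon 6: CAG (Gln) → CAA (Gln) — synonymous.
Codon 8: GCT (Ala) → GCG (Ala) — synonymous.
Synonymous: 4 of 6.

4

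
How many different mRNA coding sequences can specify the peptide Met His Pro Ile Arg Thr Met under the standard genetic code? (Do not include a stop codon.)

Met: 1 codon.
His: 2 codons.
Pro: 4 codons.
Ile: 3 codons.
Arg: 6 codons.
Thr: 4 codons.
Met: 1 codon.
1 × 2 × 4 × 3 × 6 × 4 × 1 = 576.

576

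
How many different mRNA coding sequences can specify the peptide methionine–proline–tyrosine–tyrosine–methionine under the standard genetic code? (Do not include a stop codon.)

Met: 1 codon.
Pro: 4 codons.
Tyr: 2 codons.
Tyr: 2 codons.
Met: 1 codon.
1 × 4 × 2 × 2 × 1 = 16.

16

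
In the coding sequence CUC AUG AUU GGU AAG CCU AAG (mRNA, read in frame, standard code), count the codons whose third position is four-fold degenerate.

3

Codon 1 CUC (Leu): third position 4-fold.
Codon 2 AUG (Met): third position 1-fold.
Codon 3 AUU (Ile): third position 3-fold.
Codon 4 GGU (Gly): third position 4-fold.
Codon 5 AAG (Lys): third position 2-fold.
Codon 6 CCU (Pro): third position 4-fold.
Codon 7 AAG (Lys): third position 2-fold.
Four-fold degenerate third positions: 3.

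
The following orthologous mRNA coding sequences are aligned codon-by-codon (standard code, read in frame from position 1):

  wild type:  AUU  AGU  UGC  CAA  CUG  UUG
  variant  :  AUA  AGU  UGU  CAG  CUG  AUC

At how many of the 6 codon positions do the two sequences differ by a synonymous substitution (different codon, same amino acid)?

Codon 1: AUU Ile / AUA Ile — synonymous.
Codon 2: AGU Ser / AGU Ser — identical.
Codon 3: UGC Cys / UGU Cys — synonymous.
Codon 4: CAA Gln / CAG Gln — synonymous.
Codon 5: CUG Leu / CUG Leu — identical.
Codon 6: UUG Leu / AUC Ile — nonsynonymous.
Synonymous differences: 3.

3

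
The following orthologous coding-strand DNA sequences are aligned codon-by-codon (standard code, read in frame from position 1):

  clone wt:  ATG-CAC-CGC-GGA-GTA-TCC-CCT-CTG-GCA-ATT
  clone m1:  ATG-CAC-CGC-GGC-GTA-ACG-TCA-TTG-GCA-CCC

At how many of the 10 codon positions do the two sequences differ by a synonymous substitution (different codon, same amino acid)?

2

Codon 1: ATG Met / ATG Met — identical.
Codon 2: CAC His / CAC His — identical.
Codon 3: CGC Arg / CGC Arg — identical.
Codon 4: GGA Gly / GGC Gly — synonymous.
Codon 5: GTA Val / GTA Val — identical.
Codon 6: TCC Ser / ACG Thr — nonsynonymous.
Codon 7: CCT Pro / TCA Ser — nonsynonymous.
Codon 8: CTG Leu / TTG Leu — synonymous.
Codon 9: GCA Ala / GCA Ala — identical.
Codon 10: ATT Ile / CCC Pro — nonsynonymous.
Synonymous differences: 2.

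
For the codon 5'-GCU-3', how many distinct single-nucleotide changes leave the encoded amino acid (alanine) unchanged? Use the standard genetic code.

3

Position 1: none → 0 synonymous.
Position 2: none → 0 synonymous.
Position 3: GCC, GCA, GCG → 3 synonymous.
Total: 0 + 0 + 3 = 3.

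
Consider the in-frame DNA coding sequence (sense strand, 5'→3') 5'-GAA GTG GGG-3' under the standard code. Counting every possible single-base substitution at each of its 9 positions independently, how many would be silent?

7

Codon 1 (GAA, Glu): 1 synonymous substitution.
Codon 2 (GTG, Val): 3 synonymous substitutions.
Codon 3 (GGG, Gly): 3 synonymous substitutions.
Total: 1 + 3 + 3 = 7.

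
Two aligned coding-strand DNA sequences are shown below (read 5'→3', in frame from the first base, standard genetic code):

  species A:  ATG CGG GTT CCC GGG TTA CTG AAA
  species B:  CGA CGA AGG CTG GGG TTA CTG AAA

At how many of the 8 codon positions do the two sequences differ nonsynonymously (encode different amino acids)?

3

Codon 1: ATG Met / CGA Arg — nonsynonymous.
Codon 2: CGG Arg / CGA Arg — synonymous.
Codon 3: GTT Val / AGG Arg — nonsynonymous.
Codon 4: CCC Pro / CTG Leu — nonsynonymous.
Codon 5: GGG Gly / GGG Gly — identical.
Codon 6: TTA Leu / TTA Leu — identical.
Codon 7: CTG Leu / CTG Leu — identical.
Codon 8: AAA Lys / AAA Lys — identical.
Nonsynonymous differences: 3.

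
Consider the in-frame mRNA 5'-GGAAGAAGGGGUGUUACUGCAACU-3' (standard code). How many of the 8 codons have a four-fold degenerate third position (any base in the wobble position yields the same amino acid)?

6

Codon 1 GGA (Gly): third position 4-fold.
Codon 2 AGA (Arg): third position 2-fold.
Codon 3 AGG (Arg): third position 2-fold.
Codon 4 GGU (Gly): third position 4-fold.
Codon 5 GUU (Val): third position 4-fold.
Codon 6 ACU (Thr): third position 4-fold.
Codon 7 GCA (Ala): third position 4-fold.
Codon 8 ACU (Thr): third position 4-fold.
Four-fold degenerate third positions: 6.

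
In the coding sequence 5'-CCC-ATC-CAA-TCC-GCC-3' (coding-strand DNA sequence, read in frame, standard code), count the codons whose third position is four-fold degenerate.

Codon 1 CCC (Pro): third position 4-fold.
Codon 2 ATC (Ile): third position 3-fold.
Codon 3 CAA (Gln): third position 2-fold.
Codon 4 TCC (Ser): third position 4-fold.
Codon 5 GCC (Ala): third position 4-fold.
Four-fold degenerate third positions: 3.

3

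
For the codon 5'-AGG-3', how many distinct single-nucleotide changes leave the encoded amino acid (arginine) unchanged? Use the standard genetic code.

Position 1: CGG → 1 synonymous.
Position 2: none → 0 synonymous.
Position 3: AGA → 1 synonymous.
Total: 1 + 0 + 1 = 2.

2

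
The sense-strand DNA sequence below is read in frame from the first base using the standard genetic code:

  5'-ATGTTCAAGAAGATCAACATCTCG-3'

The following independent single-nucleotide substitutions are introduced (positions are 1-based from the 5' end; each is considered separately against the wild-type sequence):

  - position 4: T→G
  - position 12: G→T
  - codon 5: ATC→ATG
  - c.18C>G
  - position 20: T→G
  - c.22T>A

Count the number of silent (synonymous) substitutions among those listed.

0

Codon 2: TTC (Phe) → GTC (Val) — missense.
Codon 4: AAG (Lys) → AAT (Asn) — missense.
Codon 5: ATC (Ile) → ATG (Met) — missense.
Codon 6: AAC (Asn) → AAG (Lys) — missense.
Codon 7: ATC (Ile) → AGC (Ser) — missense.
Codon 8: TCG (Ser) → ACG (Thr) — missense.
Synonymous: 0 of 6.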